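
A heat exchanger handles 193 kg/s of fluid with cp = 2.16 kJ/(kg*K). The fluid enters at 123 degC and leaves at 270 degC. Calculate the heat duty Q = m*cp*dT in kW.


Q = m_dot * cp * delta_T
delta_T = 270 - 123 = 147 K
Q = 193 * 2.16 * 147
= 416.88 * 147
= 61281.36 kW

61281.36 kW


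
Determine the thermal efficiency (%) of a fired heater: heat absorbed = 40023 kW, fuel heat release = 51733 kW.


Furnace efficiency = Q_absorbed / Q_fuel * 100
= 40023 / 51733 * 100 = 77.36

77.36 %


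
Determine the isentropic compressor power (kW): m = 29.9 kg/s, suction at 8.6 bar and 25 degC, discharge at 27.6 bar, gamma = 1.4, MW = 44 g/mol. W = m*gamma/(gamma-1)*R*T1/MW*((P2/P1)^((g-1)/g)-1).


Isentropic work: W = m*(gamma/(gamma-1))*(R*T1/MW)*((P2/P1)^((gamma-1)/gamma) - 1)
T1 = 25 + 273.15 = 298.15 K
Pressure ratio = 27.6 / 8.6 = 3.2093
Exponent = (1.4 - 1)/1.4 = 0.285714
(P2/P1)^exp - 1 = 3.2093^0.285714 - 1 = 0.395367
W = 29.9 * 1.4 / 0.4 * 8.314 * 298.15 / 44 * 0.395367 = 2331

2331 kW


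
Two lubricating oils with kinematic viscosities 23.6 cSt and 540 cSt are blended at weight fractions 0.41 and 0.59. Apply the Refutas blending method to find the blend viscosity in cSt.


Refutas method: VBN_i = 14.534*ln(ln(visc_i + 0.8)) + 10.975, blended linearly by mass fraction; since VBN is linear in VBI_i = ln(ln(visc_i + 0.8)) and the fractions sum to 1, blend VBI directly: visc = exp(exp(VBI_blend)) - 0.8
VBI_1 = ln(ln(23.6 + 0.8)) = 1.16146
VBI_2 = ln(ln(540 + 0.8)) = 1.83945
VBI_blend = 0.41 * 1.16146 + 0.59 * 1.83945 = 1.56147
visc_blend = exp(exp(1.56147)) - 0.8 = 116.6

116.6 cSt


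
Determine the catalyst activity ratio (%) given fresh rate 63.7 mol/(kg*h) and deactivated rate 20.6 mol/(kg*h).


Activity (%) = (rate_used / rate_fresh) * 100
rate_used = 20.6, rate_fresh = 63.7
= (20.6 / 63.7) * 100
= 0.3234 * 100 = 32.34

32.34 %


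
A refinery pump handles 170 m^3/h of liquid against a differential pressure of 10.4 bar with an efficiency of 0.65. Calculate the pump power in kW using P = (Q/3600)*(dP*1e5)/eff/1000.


Q = 170 / 3600 = 0.0472222 m^3/s
P = 0.0472222 * (10.4 * 1e5) / 0.65 / 1000 = 75.56

75.56 kW


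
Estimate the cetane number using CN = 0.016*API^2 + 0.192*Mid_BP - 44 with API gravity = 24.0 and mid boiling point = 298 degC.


CN = 0.016 * 24.0^2 + 0.192 * 298 - 44
CN = 9.216 + 57.216 - 44 = 22.432

22.432


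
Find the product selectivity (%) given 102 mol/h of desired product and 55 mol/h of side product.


Selectivity = desired / (desired + undesired) * 100
Total products = 102 + 55 = 157 mol/h
S = 102 / 157 * 100
= 0.6497 * 100
= 64.97 %

64.97 %


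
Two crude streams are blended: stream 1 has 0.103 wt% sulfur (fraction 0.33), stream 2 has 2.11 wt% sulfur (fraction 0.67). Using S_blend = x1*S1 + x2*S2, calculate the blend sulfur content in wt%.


Linear sulfur blending: S_blend = x1*S1 + x2*S2
Contribution 1: 0.33 * 0.103 = 0.03399 wt%
Contribution 2: 0.67 * 2.11 = 1.4137 wt%
S_blend = 0.03399 + 1.4137 = 1.44769

1.44769 wt%


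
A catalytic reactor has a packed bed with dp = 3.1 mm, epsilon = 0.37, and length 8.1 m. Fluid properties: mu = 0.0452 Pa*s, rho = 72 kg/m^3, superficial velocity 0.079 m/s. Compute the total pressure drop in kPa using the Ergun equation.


dp = 3.1 mm = 0.0031 m
Viscous term = 150*0.0452*0.079*(1-0.37)^2 / (0.0031^2*0.37^3) = 436726
Inertial term = 1.75*72*0.079^2*(1-0.37) / (0.0031*0.37^3) = 3154.99
dP/L = 436726 + 3154.99 = 439881 Pa/m
dP = 439881 * 8.1 / 1000 = 3563 kPa

3563 kPa


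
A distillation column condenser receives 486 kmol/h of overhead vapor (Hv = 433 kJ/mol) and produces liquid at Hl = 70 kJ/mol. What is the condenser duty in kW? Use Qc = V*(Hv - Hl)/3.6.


Qc = 486 * (433 - 70) / 3.6 = 486 * 363 / 3.6 = 49000

49000 kW


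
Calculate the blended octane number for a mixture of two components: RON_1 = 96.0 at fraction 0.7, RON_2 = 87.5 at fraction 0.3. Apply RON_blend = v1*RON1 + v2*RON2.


Linear blending: RON_blend = sum(vi * RONi)
Contribution 1: 0.7 * 96.0 = 67.2
Contribution 2: 0.3 * 87.5 = 26.25
RON_blend = 67.2 + 26.25 = 93.45

93.45


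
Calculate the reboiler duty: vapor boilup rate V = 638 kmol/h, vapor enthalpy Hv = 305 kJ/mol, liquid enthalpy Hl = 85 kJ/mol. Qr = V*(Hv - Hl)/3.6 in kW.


Qr = 638 * (305 - 85) / 3.6 = 638 * 220 / 3.6 = 38990

38990 kW


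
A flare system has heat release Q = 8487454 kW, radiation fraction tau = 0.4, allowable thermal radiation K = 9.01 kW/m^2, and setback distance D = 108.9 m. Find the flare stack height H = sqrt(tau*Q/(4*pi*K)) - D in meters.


tau*Q/(4*pi*K) = 0.4 * 8487454 / (4 * pi * 9.01) = 29984.9
sqrt(29984.9) = 173.161
H = 173.161 - 108.9 = 64.26

64.26 m


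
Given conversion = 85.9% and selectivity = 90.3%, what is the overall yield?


Overall yield = conversion (%) * selectivity (%) / 100
Conversion = 85.9%, Selectivity = 90.3%
Y = 85.9 * 90.3 / 100
= 77.5677 %

77.5677 %


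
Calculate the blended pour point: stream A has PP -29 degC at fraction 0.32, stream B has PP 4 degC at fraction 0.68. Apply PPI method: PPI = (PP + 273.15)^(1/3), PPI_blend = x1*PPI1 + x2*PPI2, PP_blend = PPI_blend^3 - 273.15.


PPI_1 = (-29 + 273.15)^(1/3) = 6.25008
PPI_2 = (4 + 273.15)^(1/3) = 6.51986
PPI_blend = 0.32 * 6.25008 + 0.68 * 6.51986 = 6.43353
PP_blend = 6.43353^3 - 273.15 = 266.2858 - 273.15 = -6.86

-6.86 degC


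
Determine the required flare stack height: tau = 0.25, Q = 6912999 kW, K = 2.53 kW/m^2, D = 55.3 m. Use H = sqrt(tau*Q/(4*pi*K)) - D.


tau*Q/(4*pi*K) = 0.25 * 6912999 / (4 * pi * 2.53) = 54359.6
sqrt(54359.6) = 233.151
H = 233.151 - 55.3 = 177.9

177.9 m


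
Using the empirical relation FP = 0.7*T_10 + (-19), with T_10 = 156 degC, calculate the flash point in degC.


FP = 0.7 * 156 + (-19) = 90.2

90.2 degC


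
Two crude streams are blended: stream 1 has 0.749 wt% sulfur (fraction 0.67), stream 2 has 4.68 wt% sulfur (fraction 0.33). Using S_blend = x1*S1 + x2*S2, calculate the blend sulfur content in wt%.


Linear sulfur blending: S_blend = x1*S1 + x2*S2
Contribution 1: 0.67 * 0.749 = 0.50183 wt%
Contribution 2: 0.33 * 4.68 = 1.5444 wt%
S_blend = 0.50183 + 1.5444 = 2.04623

2.04623 wt%


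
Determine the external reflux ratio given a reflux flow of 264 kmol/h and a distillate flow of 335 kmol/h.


Reflux ratio definition: R = L / D (liquid returned / distillate withdrawn)
L = 264 kmol/h, D = 335 kmol/h
R = 264 / 335 = 0.7881

0.7881


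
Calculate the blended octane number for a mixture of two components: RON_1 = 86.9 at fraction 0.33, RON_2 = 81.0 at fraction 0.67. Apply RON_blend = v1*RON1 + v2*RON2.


Linear blending: RON_blend = sum(vi * RONi)
Contribution 1: 0.33 * 86.9 = 28.677
Contribution 2: 0.67 * 81.0 = 54.27
RON_blend = 28.677 + 54.27 = 82.947

82.947


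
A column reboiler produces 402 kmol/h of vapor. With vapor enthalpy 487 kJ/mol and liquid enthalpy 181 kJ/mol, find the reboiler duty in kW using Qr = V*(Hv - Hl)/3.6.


Qr = 402 * (487 - 181) / 3.6 = 402 * 306 / 3.6 = 34170

34170 kW


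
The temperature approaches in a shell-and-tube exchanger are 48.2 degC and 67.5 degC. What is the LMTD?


LMTD = (dT1 - dT2) / ln(dT1/dT2)
= (48.2 - 67.5) / ln(48.2 / 67.5) = -19.3 / -0.336769 = 57.31

57.31 degC


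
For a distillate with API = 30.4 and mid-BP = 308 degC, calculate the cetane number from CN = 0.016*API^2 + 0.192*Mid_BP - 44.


CN = 0.016 * 30.4^2 + 0.192 * 308 - 44
CN = 14.78656 + 59.136 - 44 = 29.92256

29.92256


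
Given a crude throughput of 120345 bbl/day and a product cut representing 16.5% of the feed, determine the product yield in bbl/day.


Crude throughput = 120345 bbl/day
Fraction yield = 16.5%
yield = throughput * fraction / 100
yield = 120345 * 16.5 / 100 = 19856.925

19856.925 bbl/day


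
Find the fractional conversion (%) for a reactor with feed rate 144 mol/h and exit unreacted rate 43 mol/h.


X = (F_in - F_out) / F_in * 100
Moles reacted = 144 - 43 = 101
X = 101 / 144 * 100
= 0.7014 * 100
= 70.14 %

70.14 %


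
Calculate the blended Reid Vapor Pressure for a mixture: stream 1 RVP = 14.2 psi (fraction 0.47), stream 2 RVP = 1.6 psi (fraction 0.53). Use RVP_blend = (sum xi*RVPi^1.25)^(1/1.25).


Chevron index: RVP_blend = (sum xi*RVPi^1.25)^(1/1.25)
RVP^1.25 terms: 0.47 * 14.2^1.25 + 0.53 * 1.6^1.25 = 13.9094
RVP_blend = 13.9094^(1/1.25) = 8.216

8.216 psi


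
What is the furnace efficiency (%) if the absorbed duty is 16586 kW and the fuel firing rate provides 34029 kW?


Furnace efficiency = Q_absorbed / Q_fuel * 100
= 16586 / 34029 * 100 = 48.74

48.74 %


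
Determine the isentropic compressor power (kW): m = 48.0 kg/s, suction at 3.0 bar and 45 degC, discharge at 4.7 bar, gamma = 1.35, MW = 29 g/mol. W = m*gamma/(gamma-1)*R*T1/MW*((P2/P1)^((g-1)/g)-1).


Isentropic work: W = m*(gamma/(gamma-1))*(R*T1/MW)*((P2/P1)^((gamma-1)/gamma) - 1)
T1 = 45 + 273.15 = 318.15 K
Pressure ratio = 4.7 / 3.0 = 1.56667
Exponent = (1.35 - 1)/1.35 = 0.259259
(P2/P1)^exp - 1 = 1.56667^0.259259 - 1 = 0.123439
W = 48.0 * 1.35 / 0.35 * 8.314 * 318.15 / 29 * 0.123439 = 2085

2085 kW


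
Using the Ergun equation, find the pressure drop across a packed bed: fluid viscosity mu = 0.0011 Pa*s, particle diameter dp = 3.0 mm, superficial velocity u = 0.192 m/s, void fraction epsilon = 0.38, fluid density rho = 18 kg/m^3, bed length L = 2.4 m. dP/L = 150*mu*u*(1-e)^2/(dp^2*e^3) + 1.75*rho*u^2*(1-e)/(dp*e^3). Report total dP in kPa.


dp = 3.0 mm = 0.003 m
Viscous term = 150*0.0011*0.192*(1-0.38)^2 / (0.003^2*0.38^3) = 24659
Inertial term = 1.75*18*0.192^2*(1-0.38) / (0.003*0.38^3) = 4373.54
dP/L = 24659 + 4373.54 = 29032.5 Pa/m
dP = 29032.5 * 2.4 / 1000 = 69.68 kPa

69.68 kPa


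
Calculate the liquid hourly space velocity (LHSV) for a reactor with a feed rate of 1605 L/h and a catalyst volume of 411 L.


LHSV = volumetric feed rate / catalyst volume
= 1605 L/h / 411 L
= 3.905 h^-1

3.905 h^-1


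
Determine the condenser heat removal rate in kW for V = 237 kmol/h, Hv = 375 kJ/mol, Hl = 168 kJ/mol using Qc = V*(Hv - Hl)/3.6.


Qc = 237 * (375 - 168) / 3.6 = 237 * 207 / 3.6 = 13630

13630 kW


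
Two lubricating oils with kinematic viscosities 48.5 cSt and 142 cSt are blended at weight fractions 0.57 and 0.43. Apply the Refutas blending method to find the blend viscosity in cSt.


Refutas method: VBN_i = 14.534*ln(ln(visc_i + 0.8)) + 10.975, blended linearly by mass fraction; since VBN is linear in VBI_i = ln(ln(visc_i + 0.8)) and the fractions sum to 1, blend VBI directly: visc = exp(exp(VBI_blend)) - 0.8
VBI_1 = ln(ln(48.5 + 0.8)) = 1.36044
VBI_2 = ln(ln(142 + 0.8)) = 1.6017
VBI_blend = 0.57 * 1.36044 + 0.43 * 1.6017 = 1.46418
visc_blend = exp(exp(1.46418)) - 0.8 = 74.69

74.69 cSt


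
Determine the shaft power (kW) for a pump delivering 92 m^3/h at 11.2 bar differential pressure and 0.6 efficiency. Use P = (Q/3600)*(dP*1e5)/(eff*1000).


Q = 92 / 3600 = 0.0255556 m^3/s
P = 0.0255556 * (11.2 * 1e5) / 0.6 / 1000 = 47.70

47.70 kW


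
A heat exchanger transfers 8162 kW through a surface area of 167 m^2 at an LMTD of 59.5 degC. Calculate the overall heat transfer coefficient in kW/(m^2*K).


From Q = U*A*LMTD, U = Q / (A * LMTD)
U = 8162 / (167 * 59.5) = 8162 / 9936.5 = 0.8214

0.8214 kW/(m^2*K)


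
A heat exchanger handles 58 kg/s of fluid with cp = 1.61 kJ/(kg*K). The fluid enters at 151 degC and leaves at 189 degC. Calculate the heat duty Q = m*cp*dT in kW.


Q = m_dot * cp * delta_T
delta_T = 189 - 151 = 38 K
Q = 58 * 1.61 * 38
= 93.38 * 38
= 3548.44 kW

3548.44 kW


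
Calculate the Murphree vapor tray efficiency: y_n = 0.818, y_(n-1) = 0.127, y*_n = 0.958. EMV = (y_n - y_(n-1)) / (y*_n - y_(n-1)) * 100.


Murphree vapor efficiency: EMV = (y_n - y_(n-1)) / (y*_n - y_(n-1)) * 100
EMV = (0.818 - 0.127) / (0.958 - 0.127) * 100 = 0.691 / 0.831 * 100 = 83.15

83.15 %


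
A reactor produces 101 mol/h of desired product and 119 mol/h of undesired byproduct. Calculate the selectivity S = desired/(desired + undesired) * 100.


Selectivity = desired / (desired + undesired) * 100
Total products = 101 + 119 = 220 mol/h
S = 101 / 220 * 100
= 0.4591 * 100
= 45.91 %

45.91 %


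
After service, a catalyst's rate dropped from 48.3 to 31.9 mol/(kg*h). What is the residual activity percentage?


Activity (%) = (rate_used / rate_fresh) * 100
rate_used = 31.9, rate_fresh = 48.3
= (31.9 / 48.3) * 100
= 0.6605 * 100 = 66.05

66.05 %


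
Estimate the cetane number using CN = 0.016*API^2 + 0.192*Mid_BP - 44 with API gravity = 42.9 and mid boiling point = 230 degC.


CN = 0.016 * 42.9^2 + 0.192 * 230 - 44
CN = 29.44656 + 44.16 - 44 = 29.60656

29.60656


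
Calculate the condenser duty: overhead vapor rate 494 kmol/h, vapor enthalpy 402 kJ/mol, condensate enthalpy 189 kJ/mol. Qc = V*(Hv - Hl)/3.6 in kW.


Qc = 494 * (402 - 189) / 3.6 = 494 * 213 / 3.6 = 29230

29230 kW


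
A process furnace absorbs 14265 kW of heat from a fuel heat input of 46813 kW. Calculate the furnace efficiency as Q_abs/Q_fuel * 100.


Furnace efficiency = Q_absorbed / Q_fuel * 100
= 14265 / 46813 * 100 = 30.47

30.47 %


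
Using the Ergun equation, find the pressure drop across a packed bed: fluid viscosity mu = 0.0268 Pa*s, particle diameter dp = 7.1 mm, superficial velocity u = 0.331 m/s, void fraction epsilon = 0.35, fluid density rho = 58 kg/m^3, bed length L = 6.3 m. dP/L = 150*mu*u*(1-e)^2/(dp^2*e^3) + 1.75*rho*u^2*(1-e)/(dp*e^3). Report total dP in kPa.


dp = 7.1 mm = 0.0071 m
Viscous term = 150*0.0268*0.331*(1-0.35)^2 / (0.0071^2*0.35^3) = 260112
Inertial term = 1.75*58*0.331^2*(1-0.35) / (0.0071*0.35^3) = 23745
dP/L = 260112 + 23745 = 283857 Pa/m
dP = 283857 * 6.3 / 1000 = 1788 kPa

1788 kPa


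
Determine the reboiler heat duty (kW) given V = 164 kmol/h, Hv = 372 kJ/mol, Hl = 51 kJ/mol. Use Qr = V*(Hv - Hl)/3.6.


Qr = 164 * (372 - 51) / 3.6 = 164 * 321 / 3.6 = 14620

14620 kW


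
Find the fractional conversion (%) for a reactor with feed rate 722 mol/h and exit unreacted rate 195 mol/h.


X = (F_in - F_out) / F_in * 100
Moles reacted = 722 - 195 = 527
X = 527 / 722 * 100
= 0.7299 * 100
= 72.99 %

72.99 %


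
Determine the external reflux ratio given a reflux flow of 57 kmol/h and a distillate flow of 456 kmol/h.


Reflux ratio definition: R = L / D (liquid returned / distillate withdrawn)
L = 57 kmol/h, D = 456 kmol/h
R = 57 / 456 = 0.1250

0.1250


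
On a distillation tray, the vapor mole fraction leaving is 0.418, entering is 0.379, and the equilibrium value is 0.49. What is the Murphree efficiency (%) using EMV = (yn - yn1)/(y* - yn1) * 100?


Murphree vapor efficiency: EMV = (y_n - y_(n-1)) / (y*_n - y_(n-1)) * 100
EMV = (0.418 - 0.379) / (0.49 - 0.379) * 100 = 0.039 / 0.111 * 100 = 35.14

35.14 %


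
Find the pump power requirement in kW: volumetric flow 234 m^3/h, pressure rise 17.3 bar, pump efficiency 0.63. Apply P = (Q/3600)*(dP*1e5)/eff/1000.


Q = 234 / 3600 = 0.065 m^3/s
P = 0.065 * (17.3 * 1e5) / 0.63 / 1000 = 178.5

178.5 kW


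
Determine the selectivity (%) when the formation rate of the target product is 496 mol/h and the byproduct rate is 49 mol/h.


Selectivity = desired / (desired + undesired) * 100
Total products = 496 + 49 = 545 mol/h
S = 496 / 545 * 100
= 0.9101 * 100
= 91.01 %

91.01 %


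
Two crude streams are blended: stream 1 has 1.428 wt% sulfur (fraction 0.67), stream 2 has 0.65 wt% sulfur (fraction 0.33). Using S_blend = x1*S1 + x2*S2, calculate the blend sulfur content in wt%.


Linear sulfur blending: S_blend = x1*S1 + x2*S2
Contribution 1: 0.67 * 1.428 = 0.95676 wt%
Contribution 2: 0.33 * 0.65 = 0.2145 wt%
S_blend = 0.95676 + 0.2145 = 1.17126

1.17126 wt%


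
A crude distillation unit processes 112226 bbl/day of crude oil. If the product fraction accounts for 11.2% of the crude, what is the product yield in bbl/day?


Crude throughput = 112226 bbl/day
Fraction yield = 11.2%
yield = throughput * fraction / 100
yield = 112226 * 11.2 / 100 = 12569.312

12569.312 bbl/day


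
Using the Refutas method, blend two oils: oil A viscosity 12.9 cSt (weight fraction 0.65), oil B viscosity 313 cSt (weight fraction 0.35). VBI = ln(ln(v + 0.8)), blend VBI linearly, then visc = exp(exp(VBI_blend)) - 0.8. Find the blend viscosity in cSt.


Refutas method: VBN_i = 14.534*ln(ln(visc_i + 0.8)) + 10.975, blended linearly by mass fraction; since VBN is linear in VBI_i = ln(ln(visc_i + 0.8)) and the fractions sum to 1, blend VBI directly: visc = exp(exp(VBI_blend)) - 0.8
VBI_1 = ln(ln(12.9 + 0.8)) = 0.96218
VBI_2 = ln(ln(313 + 0.8)) = 1.74898
VBI_blend = 0.65 * 0.96218 + 0.35 * 1.74898 = 1.23756
visc_blend = exp(exp(1.23756)) - 0.8 = 30.61

30.61 cSt


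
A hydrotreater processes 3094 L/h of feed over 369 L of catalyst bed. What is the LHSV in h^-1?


LHSV = volumetric feed rate / catalyst volume
= 3094 L/h / 369 L
= 8.385 h^-1

8.385 h^-1


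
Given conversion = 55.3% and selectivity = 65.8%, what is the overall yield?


Overall yield = conversion (%) * selectivity (%) / 100
Conversion = 55.3%, Selectivity = 65.8%
Y = 55.3 * 65.8 / 100
= 36.3874 %

36.3874 %


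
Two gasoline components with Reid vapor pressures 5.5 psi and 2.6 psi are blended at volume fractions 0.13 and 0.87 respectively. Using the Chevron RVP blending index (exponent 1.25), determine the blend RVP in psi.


Chevron index: RVP_blend = (sum xi*RVPi^1.25)^(1/1.25)
RVP^1.25 terms: 0.13 * 5.5^1.25 + 0.87 * 2.6^1.25 = 3.9673
RVP_blend = 3.9673^(1/1.25) = 3.012

3.012 psi


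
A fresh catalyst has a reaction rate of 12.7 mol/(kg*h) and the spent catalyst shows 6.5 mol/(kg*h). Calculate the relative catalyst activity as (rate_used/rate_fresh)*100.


Activity (%) = (rate_used / rate_fresh) * 100
rate_used = 6.5, rate_fresh = 12.7
= (6.5 / 12.7) * 100
= 0.5118 * 100 = 51.18

51.18 %


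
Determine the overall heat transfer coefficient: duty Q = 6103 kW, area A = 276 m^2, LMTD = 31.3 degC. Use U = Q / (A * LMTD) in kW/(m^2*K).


From Q = U*A*LMTD, U = Q / (A * LMTD)
U = 6103 / (276 * 31.3) = 6103 / 8638.8 = 0.7065

0.7065 kW/(m^2*K)


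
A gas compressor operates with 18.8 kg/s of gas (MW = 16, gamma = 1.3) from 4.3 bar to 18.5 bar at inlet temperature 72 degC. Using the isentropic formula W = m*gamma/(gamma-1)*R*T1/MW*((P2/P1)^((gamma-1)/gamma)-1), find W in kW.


Isentropic work: W = m*(gamma/(gamma-1))*(R*T1/MW)*((P2/P1)^((gamma-1)/gamma) - 1)
T1 = 72 + 273.15 = 345.15 K
Pressure ratio = 18.5 / 4.3 = 4.30233
Exponent = (1.3 - 1)/1.3 = 0.230769
(P2/P1)^exp - 1 = 4.30233^0.230769 - 1 = 0.400358
W = 18.8 * 1.3 / 0.3 * 8.314 * 345.15 / 16 * 0.400358 = 5850

5850 kW


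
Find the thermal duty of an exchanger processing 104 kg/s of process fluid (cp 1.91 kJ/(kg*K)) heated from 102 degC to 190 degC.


Q = m_dot * cp * delta_T
delta_T = 190 - 102 = 88 K
Q = 104 * 1.91 * 88
= 198.64 * 88
= 17480.32 kW

17480.32 kW


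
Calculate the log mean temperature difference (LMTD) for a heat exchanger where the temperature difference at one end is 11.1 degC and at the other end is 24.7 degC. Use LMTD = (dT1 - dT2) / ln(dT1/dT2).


LMTD = (dT1 - dT2) / ln(dT1/dT2)
= (11.1 - 24.7) / ln(11.1 / 24.7) = -13.6 / -0.799858 = 17.00

17.00 degC


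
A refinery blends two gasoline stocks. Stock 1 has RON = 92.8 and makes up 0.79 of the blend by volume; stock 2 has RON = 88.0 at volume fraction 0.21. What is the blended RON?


Linear blending: RON_blend = sum(vi * RONi)
Contribution 1: 0.79 * 92.8 = 73.312
Contribution 2: 0.21 * 88.0 = 18.48
RON_blend = 73.312 + 18.48 = 91.792

91.792


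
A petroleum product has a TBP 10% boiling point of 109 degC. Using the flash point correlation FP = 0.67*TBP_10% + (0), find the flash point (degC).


FP = 0.67 * 109 + (0) = 73.03

73.03 degC


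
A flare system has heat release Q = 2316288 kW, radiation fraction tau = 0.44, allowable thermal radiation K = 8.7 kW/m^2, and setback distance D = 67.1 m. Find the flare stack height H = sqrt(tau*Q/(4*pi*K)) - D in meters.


tau*Q/(4*pi*K) = 0.44 * 2316288 / (4 * pi * 8.7) = 9322.15
sqrt(9322.15) = 96.5513
H = 96.5513 - 67.1 = 29.45

29.45 m


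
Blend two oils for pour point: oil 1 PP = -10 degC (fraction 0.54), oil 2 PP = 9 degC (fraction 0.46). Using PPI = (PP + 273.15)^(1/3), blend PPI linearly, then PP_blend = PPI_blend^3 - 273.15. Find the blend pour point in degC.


PPI_1 = (-10 + 273.15)^(1/3) = 6.408176
PPI_2 = (9 + 273.15)^(1/3) = 6.558835
PPI_blend = 0.54 * 6.408176 + 0.46 * 6.558835 = 6.477479
PP_blend = 6.477479^3 - 273.15 = 271.7803 - 273.15 = -1.37

-1.37 degC


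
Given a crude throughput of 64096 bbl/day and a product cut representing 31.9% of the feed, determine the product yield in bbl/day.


Crude throughput = 64096 bbl/day
Fraction yield = 31.9%
yield = throughput * fraction / 100
yield = 64096 * 31.9 / 100 = 20446.624

20446.624 bbl/day


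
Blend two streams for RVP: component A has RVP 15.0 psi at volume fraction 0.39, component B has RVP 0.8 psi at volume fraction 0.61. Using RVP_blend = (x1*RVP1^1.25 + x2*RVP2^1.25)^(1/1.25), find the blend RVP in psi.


Chevron index: RVP_blend = (sum xi*RVPi^1.25)^(1/1.25)
RVP^1.25 terms: 0.39 * 15.0^1.25 + 0.61 * 0.8^1.25 = 11.9743
RVP_blend = 11.9743^(1/1.25) = 7.288

7.288 psi


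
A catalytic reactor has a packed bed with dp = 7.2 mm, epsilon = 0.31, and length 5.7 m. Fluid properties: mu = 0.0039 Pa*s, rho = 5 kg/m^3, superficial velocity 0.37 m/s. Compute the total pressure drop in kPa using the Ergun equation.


dp = 7.2 mm = 0.0072 m
Viscous term = 150*0.0039*0.37*(1-0.31)^2 / (0.0072^2*0.31^3) = 66727.6
Inertial term = 1.75*5*0.37^2*(1-0.31) / (0.0072*0.31^3) = 3853.39
dP/L = 66727.6 + 3853.39 = 70581 Pa/m
dP = 70581 * 5.7 / 1000 = 402.3 kPa

402.3 kPa


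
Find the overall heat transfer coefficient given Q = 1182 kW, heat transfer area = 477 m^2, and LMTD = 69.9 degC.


From Q = U*A*LMTD, U = Q / (A * LMTD)
U = 1182 / (477 * 69.9) = 1182 / 33342.3 = 0.03545

0.03545 kW/(m^2*K)


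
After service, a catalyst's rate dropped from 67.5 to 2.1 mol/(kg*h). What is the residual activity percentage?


Activity (%) = (rate_used / rate_fresh) * 100
rate_used = 2.1, rate_fresh = 67.5
= (2.1 / 67.5) * 100
= 0.03111 * 100 = 3.111

3.111 %


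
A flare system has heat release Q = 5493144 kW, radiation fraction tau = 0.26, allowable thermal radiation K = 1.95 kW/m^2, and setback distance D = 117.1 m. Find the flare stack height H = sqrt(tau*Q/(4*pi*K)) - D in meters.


tau*Q/(4*pi*K) = 0.26 * 5493144 / (4 * pi * 1.95) = 58284.1
sqrt(58284.1) = 241.421
H = 241.421 - 117.1 = 124.3

124.3 m


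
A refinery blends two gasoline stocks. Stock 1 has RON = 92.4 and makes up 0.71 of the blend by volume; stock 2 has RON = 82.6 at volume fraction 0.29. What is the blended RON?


Linear blending: RON_blend = sum(vi * RONi)
Contribution 1: 0.71 * 92.4 = 65.604
Contribution 2: 0.29 * 82.6 = 23.954
RON_blend = 65.604 + 23.954 = 89.558

89.558


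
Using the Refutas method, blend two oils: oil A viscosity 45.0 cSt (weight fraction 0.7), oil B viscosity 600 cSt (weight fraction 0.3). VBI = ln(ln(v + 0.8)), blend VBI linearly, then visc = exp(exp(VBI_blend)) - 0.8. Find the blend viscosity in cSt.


Refutas method: VBN_i = 14.534*ln(ln(visc_i + 0.8)) + 10.975, blended linearly by mass fraction; since VBN is linear in VBI_i = ln(ln(visc_i + 0.8)) and the fractions sum to 1, blend VBI directly: visc = exp(exp(VBI_blend)) - 0.8
VBI_1 = ln(ln(45.0 + 0.8)) = 1.34137
VBI_2 = ln(ln(600 + 0.8)) = 1.85603
VBI_blend = 0.7 * 1.34137 + 0.3 * 1.85603 = 1.49577
visc_blend = exp(exp(1.49577)) - 0.8 = 85.93

85.93 cSt


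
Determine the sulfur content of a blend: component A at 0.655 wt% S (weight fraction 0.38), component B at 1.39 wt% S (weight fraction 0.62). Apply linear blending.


Linear sulfur blending: S_blend = x1*S1 + x2*S2
Contribution 1: 0.38 * 0.655 = 0.2489 wt%
Contribution 2: 0.62 * 1.39 = 0.8618 wt%
S_blend = 0.2489 + 0.8618 = 1.1107

1.1107 wt%


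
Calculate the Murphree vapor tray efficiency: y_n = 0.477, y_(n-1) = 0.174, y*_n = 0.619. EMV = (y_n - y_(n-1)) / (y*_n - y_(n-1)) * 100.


Murphree vapor efficiency: EMV = (y_n - y_(n-1)) / (y*_n - y_(n-1)) * 100
EMV = (0.477 - 0.174) / (0.619 - 0.174) * 100 = 0.303 / 0.445 * 100 = 68.09

68.09 %


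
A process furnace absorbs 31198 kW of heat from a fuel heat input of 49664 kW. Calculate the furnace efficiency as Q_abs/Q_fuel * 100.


Furnace efficiency = Q_absorbed / Q_fuel * 100
= 31198 / 49664 * 100 = 62.82

62.82 %


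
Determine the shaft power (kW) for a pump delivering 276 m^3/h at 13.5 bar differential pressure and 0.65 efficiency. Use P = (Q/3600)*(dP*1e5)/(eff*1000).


Q = 276 / 3600 = 0.0766667 m^3/s
P = 0.0766667 * (13.5 * 1e5) / 0.65 / 1000 = 159.2

159.2 kW


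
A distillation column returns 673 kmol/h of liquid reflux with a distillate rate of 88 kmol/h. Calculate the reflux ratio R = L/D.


Reflux ratio definition: R = L / D (liquid returned / distillate withdrawn)
L = 673 kmol/h, D = 88 kmol/h
R = 673 / 88 = 7.648

7.648


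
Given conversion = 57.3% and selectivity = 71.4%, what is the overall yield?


Overall yield = conversion (%) * selectivity (%) / 100
Conversion = 57.3%, Selectivity = 71.4%
Y = 57.3 * 71.4 / 100
= 40.9122 %

40.9122 %


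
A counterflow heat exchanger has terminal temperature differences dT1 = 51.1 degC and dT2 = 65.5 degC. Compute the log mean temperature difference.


LMTD = (dT1 - dT2) / ln(dT1/dT2)
= (51.1 - 65.5) / ln(51.1 / 65.5) = -14.4 / -0.248266 = 58.00

58.00 degC


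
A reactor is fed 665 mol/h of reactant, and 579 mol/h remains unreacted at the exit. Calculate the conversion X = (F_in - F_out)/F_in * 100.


X = (F_in - F_out) / F_in * 100
Moles reacted = 665 - 579 = 86
X = 86 / 665 * 100
= 0.1293 * 100
= 12.93 %

12.93 %


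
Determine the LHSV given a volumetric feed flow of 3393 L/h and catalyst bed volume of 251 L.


LHSV = volumetric feed rate / catalyst volume
= 3393 L/h / 251 L
= 13.52 h^-1

13.52 h^-1


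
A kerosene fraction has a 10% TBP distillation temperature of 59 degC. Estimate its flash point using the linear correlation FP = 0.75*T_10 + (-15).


FP = 0.75 * 59 + (-15) = 29.25

29.25 degC


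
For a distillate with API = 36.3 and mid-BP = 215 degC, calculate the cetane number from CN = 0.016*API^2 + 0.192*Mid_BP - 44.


CN = 0.016 * 36.3^2 + 0.192 * 215 - 44
CN = 21.08304 + 41.28 - 44 = 18.36304

18.36304


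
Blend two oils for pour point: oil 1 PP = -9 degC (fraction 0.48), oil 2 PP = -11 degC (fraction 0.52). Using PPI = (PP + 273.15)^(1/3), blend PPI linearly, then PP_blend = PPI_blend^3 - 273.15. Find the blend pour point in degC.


PPI_1 = (-9 + 273.15)^(1/3) = 6.416283
PPI_2 = (-11 + 273.15)^(1/3) = 6.400049
PPI_blend = 0.48 * 6.416283 + 0.52 * 6.400049 = 6.407841
PP_blend = 6.407841^3 - 273.15 = 263.1087 - 273.15 = -10.04

-10.04 degC


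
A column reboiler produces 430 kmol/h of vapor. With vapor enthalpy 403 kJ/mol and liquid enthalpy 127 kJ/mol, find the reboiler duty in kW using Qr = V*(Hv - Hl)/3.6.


Qr = 430 * (403 - 127) / 3.6 = 430 * 276 / 3.6 = 32970

32970 kW


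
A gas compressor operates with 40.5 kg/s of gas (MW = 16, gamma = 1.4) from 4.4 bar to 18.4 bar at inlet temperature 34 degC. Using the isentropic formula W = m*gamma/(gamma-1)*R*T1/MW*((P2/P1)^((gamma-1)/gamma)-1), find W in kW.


Isentropic work: W = m*(gamma/(gamma-1))*(R*T1/MW)*((P2/P1)^((gamma-1)/gamma) - 1)
T1 = 34 + 273.15 = 307.15 K
Pressure ratio = 18.4 / 4.4 = 4.18182
Exponent = (1.4 - 1)/1.4 = 0.285714
(P2/P1)^exp - 1 = 4.18182^0.285714 - 1 = 0.504987
W = 40.5 * 1.4 / 0.4 * 8.314 * 307.15 / 16 * 0.504987 = 11420

11420 kW


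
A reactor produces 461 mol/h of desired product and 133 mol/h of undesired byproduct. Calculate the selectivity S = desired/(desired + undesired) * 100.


Selectivity = desired / (desired + undesired) * 100
Total products = 461 + 133 = 594 mol/h
S = 461 / 594 * 100
= 0.7761 * 100
= 77.61 %

77.61 %


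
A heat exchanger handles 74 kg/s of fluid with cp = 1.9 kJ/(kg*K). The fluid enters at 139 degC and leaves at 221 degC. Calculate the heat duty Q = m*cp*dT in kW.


Q = m_dot * cp * delta_T
delta_T = 221 - 139 = 82 K
Q = 74 * 1.9 * 82
= 140.6 * 82
= 11529.2 kW

11529.2 kW


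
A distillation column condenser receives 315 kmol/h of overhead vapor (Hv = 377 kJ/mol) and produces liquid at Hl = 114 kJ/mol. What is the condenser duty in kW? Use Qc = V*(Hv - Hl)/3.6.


Qc = 315 * (377 - 114) / 3.6 = 315 * 263 / 3.6 = 23010

23010 kW


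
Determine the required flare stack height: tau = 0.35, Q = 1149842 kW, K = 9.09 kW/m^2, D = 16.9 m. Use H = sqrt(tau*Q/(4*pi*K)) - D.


tau*Q/(4*pi*K) = 0.35 * 1149842 / (4 * pi * 9.09) = 3523.16
sqrt(3523.16) = 59.3562
H = 59.3562 - 16.9 = 42.46

42.46 m


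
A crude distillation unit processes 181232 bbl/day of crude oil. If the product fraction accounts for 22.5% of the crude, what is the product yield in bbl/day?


Crude throughput = 181232 bbl/day
Fraction yield = 22.5%
yield = throughput * fraction / 100
yield = 181232 * 22.5 / 100 = 40777.2

40777.2 bbl/day


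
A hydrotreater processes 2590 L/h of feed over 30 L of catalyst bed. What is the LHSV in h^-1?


LHSV = volumetric feed rate / catalyst volume
= 2590 L/h / 30 L
= 86.33 h^-1

86.33 h^-1


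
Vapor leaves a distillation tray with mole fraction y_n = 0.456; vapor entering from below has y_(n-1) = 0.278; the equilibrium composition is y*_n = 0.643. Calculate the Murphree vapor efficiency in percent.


Murphree vapor efficiency: EMV = (y_n - y_(n-1)) / (y*_n - y_(n-1)) * 100
EMV = (0.456 - 0.278) / (0.643 - 0.278) * 100 = 0.178 / 0.365 * 100 = 48.77

48.77 %


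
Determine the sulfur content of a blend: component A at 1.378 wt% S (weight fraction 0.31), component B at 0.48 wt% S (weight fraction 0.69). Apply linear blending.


Linear sulfur blending: S_blend = x1*S1 + x2*S2
Contribution 1: 0.31 * 1.378 = 0.42718 wt%
Contribution 2: 0.69 * 0.48 = 0.3312 wt%
S_blend = 0.42718 + 0.3312 = 0.75838

0.75838 wt%


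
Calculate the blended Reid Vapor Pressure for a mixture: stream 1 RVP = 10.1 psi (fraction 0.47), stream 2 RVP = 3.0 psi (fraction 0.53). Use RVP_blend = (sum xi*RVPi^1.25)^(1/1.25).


Chevron index: RVP_blend = (sum xi*RVPi^1.25)^(1/1.25)
RVP^1.25 terms: 0.47 * 10.1^1.25 + 0.53 * 3.0^1.25 = 10.5551
RVP_blend = 10.5551^(1/1.25) = 6.588

6.588 psi


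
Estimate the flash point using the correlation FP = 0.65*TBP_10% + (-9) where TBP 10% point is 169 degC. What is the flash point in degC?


FP = 0.65 * 169 + (-9) = 100.85

100.85 degC


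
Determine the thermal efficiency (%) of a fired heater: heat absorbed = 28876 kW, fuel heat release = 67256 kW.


Furnace efficiency = Q_absorbed / Q_fuel * 100
= 28876 / 67256 * 100 = 42.93

42.93 %


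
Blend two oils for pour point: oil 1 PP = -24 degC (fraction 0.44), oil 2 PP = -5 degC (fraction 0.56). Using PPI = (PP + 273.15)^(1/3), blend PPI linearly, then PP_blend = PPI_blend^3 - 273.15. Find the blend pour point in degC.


PPI_1 = (-24 + 273.15)^(1/3) = 6.292458
PPI_2 = (-5 + 273.15)^(1/3) = 6.448508
PPI_blend = 0.44 * 6.292458 + 0.56 * 6.448508 = 6.379846
PP_blend = 6.379846^3 - 273.15 = 259.6753 - 273.15 = -13.47

-13.47 degC


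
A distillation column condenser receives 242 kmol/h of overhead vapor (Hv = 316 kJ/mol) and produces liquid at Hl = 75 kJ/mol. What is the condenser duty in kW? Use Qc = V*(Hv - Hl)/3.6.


Qc = 242 * (316 - 75) / 3.6 = 242 * 241 / 3.6 = 16200

16200 kW


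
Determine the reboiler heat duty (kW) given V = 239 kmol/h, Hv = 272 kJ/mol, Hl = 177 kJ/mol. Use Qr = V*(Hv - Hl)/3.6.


Qr = 239 * (272 - 177) / 3.6 = 239 * 95 / 3.6 = 6307

6307 kW


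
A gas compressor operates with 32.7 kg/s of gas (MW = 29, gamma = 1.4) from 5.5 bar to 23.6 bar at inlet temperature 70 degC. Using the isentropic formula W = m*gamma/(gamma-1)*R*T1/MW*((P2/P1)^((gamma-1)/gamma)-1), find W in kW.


Isentropic work: W = m*(gamma/(gamma-1))*(R*T1/MW)*((P2/P1)^((gamma-1)/gamma) - 1)
T1 = 70 + 273.15 = 343.15 K
Pressure ratio = 23.6 / 5.5 = 4.29091
Exponent = (1.4 - 1)/1.4 = 0.285714
(P2/P1)^exp - 1 = 4.29091^0.285714 - 1 = 0.516101
W = 32.7 * 1.4 / 0.4 * 8.314 * 343.15 / 29 * 0.516101 = 5811

5811 kW


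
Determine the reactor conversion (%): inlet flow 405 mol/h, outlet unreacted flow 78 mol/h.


X = (F_in - F_out) / F_in * 100
Moles reacted = 405 - 78 = 327
X = 327 / 405 * 100
= 0.8074 * 100
= 80.74 %

80.74 %


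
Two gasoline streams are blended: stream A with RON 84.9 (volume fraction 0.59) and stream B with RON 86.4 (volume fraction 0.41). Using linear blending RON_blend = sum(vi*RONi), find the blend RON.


Linear blending: RON_blend = sum(vi * RONi)
Contribution 1: 0.59 * 84.9 = 50.091
Contribution 2: 0.41 * 86.4 = 35.424
RON_blend = 50.091 + 35.424 = 85.515

85.515


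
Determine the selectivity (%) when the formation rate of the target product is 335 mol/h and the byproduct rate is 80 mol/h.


Selectivity = desired / (desired + undesired) * 100
Total products = 335 + 80 = 415 mol/h
S = 335 / 415 * 100
= 0.8072 * 100
= 80.72 %

80.72 %


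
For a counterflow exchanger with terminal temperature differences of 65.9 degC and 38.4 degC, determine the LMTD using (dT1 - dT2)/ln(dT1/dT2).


LMTD = (dT1 - dT2) / ln(dT1/dT2)
= (65.9 - 38.4) / ln(65.9 / 38.4) = 27.5 / 0.540081 = 50.92

50.92 degC


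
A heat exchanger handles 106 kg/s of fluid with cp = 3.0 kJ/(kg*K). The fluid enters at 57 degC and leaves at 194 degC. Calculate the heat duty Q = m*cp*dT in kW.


Q = m_dot * cp * delta_T
delta_T = 194 - 57 = 137 K
Q = 106 * 3.0 * 137
= 318 * 137
= 43566 kW

43566 kW


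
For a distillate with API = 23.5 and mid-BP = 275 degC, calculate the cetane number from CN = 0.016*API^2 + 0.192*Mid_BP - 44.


CN = 0.016 * 23.5^2 + 0.192 * 275 - 44
CN = 8.836 + 52.8 - 44 = 17.636

17.636


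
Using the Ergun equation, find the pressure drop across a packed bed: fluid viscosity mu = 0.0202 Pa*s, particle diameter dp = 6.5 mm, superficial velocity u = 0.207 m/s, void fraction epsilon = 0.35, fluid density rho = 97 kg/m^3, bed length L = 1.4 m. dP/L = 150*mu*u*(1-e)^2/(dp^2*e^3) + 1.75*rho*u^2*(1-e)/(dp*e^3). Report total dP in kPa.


dp = 6.5 mm = 0.0065 m
Viscous term = 150*0.0202*0.207*(1-0.35)^2 / (0.0065^2*0.35^3) = 146288
Inertial term = 1.75*97*0.207^2*(1-0.35) / (0.0065*0.35^3) = 16964.7
dP/L = 146288 + 16964.7 = 163253 Pa/m
dP = 163253 * 1.4 / 1000 = 228.6 kPa

228.6 kPa


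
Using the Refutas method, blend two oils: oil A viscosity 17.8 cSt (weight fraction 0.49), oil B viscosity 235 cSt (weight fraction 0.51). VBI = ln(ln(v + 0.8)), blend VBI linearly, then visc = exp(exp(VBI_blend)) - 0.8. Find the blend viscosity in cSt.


Refutas method: VBN_i = 14.534*ln(ln(visc_i + 0.8)) + 10.975, blended linearly by mass fraction; since VBN is linear in VBI_i = ln(ln(visc_i + 0.8)) and the fractions sum to 1, blend VBI directly: visc = exp(exp(VBI_blend)) - 0.8
VBI_1 = ln(ln(17.8 + 0.8)) = 1.07267
VBI_2 = ln(ln(235 + 0.8)) = 1.698
VBI_blend = 0.49 * 1.07267 + 0.51 * 1.698 = 1.39159
visc_blend = exp(exp(1.39159)) - 0.8 = 54.97

54.97 cSt


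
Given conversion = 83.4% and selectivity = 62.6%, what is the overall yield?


Overall yield = conversion (%) * selectivity (%) / 100
Conversion = 83.4%, Selectivity = 62.6%
Y = 83.4 * 62.6 / 100
= 52.2084 %

52.2084 %


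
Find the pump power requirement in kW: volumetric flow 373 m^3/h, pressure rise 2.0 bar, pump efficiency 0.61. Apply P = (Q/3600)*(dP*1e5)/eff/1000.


Q = 373 / 3600 = 0.103611 m^3/s
P = 0.103611 * (2.0 * 1e5) / 0.61 / 1000 = 33.97

33.97 kW


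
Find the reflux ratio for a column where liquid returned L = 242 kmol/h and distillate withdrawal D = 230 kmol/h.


Reflux ratio definition: R = L / D (liquid returned / distillate withdrawn)
L = 242 kmol/h, D = 230 kmol/h
R = 242 / 230 = 1.052

1.052


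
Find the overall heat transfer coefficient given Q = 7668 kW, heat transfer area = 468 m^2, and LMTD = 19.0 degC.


From Q = U*A*LMTD, U = Q / (A * LMTD)
U = 7668 / (468 * 19.0) = 7668 / 8892 = 0.8623

0.8623 kW/(m^2*K)


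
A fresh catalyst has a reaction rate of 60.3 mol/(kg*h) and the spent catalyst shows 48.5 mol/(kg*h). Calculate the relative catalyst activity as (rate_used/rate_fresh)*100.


Activity (%) = (rate_used / rate_fresh) * 100
rate_used = 48.5, rate_fresh = 60.3
= (48.5 / 60.3) * 100
= 0.8043 * 100 = 80.43

80.43 %


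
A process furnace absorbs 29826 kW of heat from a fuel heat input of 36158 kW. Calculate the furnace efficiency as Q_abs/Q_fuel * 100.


Furnace efficiency = Q_absorbed / Q_fuel * 100
= 29826 / 36158 * 100 = 82.49

82.49 %


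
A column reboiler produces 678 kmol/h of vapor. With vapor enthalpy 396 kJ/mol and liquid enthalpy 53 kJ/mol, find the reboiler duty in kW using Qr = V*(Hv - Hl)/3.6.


Qr = 678 * (396 - 53) / 3.6 = 678 * 343 / 3.6 = 64600

64600 kW


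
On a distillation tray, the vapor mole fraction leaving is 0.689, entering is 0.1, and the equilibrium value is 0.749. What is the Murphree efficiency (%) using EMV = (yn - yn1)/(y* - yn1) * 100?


Murphree vapor efficiency: EMV = (y_n - y_(n-1)) / (y*_n - y_(n-1)) * 100
EMV = (0.689 - 0.1) / (0.749 - 0.1) * 100 = 0.589 / 0.649 * 100 = 90.76

90.76 %


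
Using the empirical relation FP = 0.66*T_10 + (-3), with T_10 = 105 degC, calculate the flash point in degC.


FP = 0.66 * 105 + (-3) = 66.3

66.3 degC


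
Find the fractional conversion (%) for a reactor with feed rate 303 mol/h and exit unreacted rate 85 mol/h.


X = (F_in - F_out) / F_in * 100
Moles reacted = 303 - 85 = 218
X = 218 / 303 * 100
= 0.7195 * 100
= 71.95 %

71.95 %


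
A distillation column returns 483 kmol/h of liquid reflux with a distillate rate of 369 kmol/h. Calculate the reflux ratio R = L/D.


Reflux ratio definition: R = L / D (liquid returned / distillate withdrawn)
L = 483 kmol/h, D = 369 kmol/h
R = 483 / 369 = 1.309

1.309


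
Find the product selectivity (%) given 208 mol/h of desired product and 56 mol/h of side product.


Selectivity = desired / (desired + undesired) * 100
Total products = 208 + 56 = 264 mol/h
S = 208 / 264 * 100
= 0.7879 * 100
= 78.79 %

78.79 %


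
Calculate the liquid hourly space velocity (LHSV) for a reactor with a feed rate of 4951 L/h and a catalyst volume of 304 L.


LHSV = volumetric feed rate / catalyst volume
= 4951 L/h / 304 L
= 16.29 h^-1

16.29 h^-1


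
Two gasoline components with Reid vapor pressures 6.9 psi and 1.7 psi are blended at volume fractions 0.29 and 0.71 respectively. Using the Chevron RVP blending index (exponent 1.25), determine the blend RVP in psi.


Chevron index: RVP_blend = (sum xi*RVPi^1.25)^(1/1.25)
RVP^1.25 terms: 0.29 * 6.9^1.25 + 0.71 * 1.7^1.25 = 4.62132
RVP_blend = 4.62132^(1/1.25) = 3.403

3.403 psi


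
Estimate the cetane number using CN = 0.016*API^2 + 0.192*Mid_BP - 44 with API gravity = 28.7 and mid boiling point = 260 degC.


CN = 0.016 * 28.7^2 + 0.192 * 260 - 44
CN = 13.17904 + 49.92 - 44 = 19.09904

19.09904


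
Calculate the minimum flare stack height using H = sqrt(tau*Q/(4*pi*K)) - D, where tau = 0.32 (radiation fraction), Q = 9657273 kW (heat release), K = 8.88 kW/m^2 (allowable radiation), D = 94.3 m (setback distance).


tau*Q/(4*pi*K) = 0.32 * 9657273 / (4 * pi * 8.88) = 27693.7
sqrt(27693.7) = 166.414
H = 166.414 - 94.3 = 72.11

72.11 m


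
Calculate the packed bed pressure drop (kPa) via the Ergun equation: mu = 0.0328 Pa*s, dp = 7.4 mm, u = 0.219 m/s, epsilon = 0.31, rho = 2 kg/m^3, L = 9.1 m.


dp = 7.4 mm = 0.0074 m
Viscous term = 150*0.0328*0.219*(1-0.31)^2 / (0.0074^2*0.31^3) = 314455
Inertial term = 1.75*2*0.219^2*(1-0.31) / (0.0074*0.31^3) = 525.398
dP/L = 314455 + 525.398 = 314980 Pa/m
dP = 314980 * 9.1 / 1000 = 2866 kPa

2866 kPa


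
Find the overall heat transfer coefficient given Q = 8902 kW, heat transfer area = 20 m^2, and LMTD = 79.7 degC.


From Q = U*A*LMTD, U = Q / (A * LMTD)
U = 8902 / (20 * 79.7) = 8902 / 1594 = 5.585

5.585 kW/(m^2*K)
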